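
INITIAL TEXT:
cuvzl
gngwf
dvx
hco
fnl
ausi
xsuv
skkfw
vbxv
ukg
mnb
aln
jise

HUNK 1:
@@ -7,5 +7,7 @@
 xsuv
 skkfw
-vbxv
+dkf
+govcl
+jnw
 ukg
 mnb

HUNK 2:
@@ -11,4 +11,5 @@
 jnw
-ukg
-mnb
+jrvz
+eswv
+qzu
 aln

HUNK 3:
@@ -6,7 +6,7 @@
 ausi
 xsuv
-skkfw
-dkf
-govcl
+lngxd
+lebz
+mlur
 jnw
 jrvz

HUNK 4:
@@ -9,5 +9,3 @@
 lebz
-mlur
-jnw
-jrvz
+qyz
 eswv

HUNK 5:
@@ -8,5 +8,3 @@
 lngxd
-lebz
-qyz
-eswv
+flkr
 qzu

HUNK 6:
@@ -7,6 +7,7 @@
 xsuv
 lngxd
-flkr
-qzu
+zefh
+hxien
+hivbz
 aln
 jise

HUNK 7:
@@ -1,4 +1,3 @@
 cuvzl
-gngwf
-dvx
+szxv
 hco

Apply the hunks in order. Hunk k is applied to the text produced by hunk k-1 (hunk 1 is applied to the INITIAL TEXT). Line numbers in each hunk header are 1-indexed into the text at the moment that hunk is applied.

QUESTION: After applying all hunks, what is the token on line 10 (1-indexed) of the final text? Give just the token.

Hunk 1: at line 7 remove [vbxv] add [dkf,govcl,jnw] -> 15 lines: cuvzl gngwf dvx hco fnl ausi xsuv skkfw dkf govcl jnw ukg mnb aln jise
Hunk 2: at line 11 remove [ukg,mnb] add [jrvz,eswv,qzu] -> 16 lines: cuvzl gngwf dvx hco fnl ausi xsuv skkfw dkf govcl jnw jrvz eswv qzu aln jise
Hunk 3: at line 6 remove [skkfw,dkf,govcl] add [lngxd,lebz,mlur] -> 16 lines: cuvzl gngwf dvx hco fnl ausi xsuv lngxd lebz mlur jnw jrvz eswv qzu aln jise
Hunk 4: at line 9 remove [mlur,jnw,jrvz] add [qyz] -> 14 lines: cuvzl gngwf dvx hco fnl ausi xsuv lngxd lebz qyz eswv qzu aln jise
Hunk 5: at line 8 remove [lebz,qyz,eswv] add [flkr] -> 12 lines: cuvzl gngwf dvx hco fnl ausi xsuv lngxd flkr qzu aln jise
Hunk 6: at line 7 remove [flkr,qzu] add [zefh,hxien,hivbz] -> 13 lines: cuvzl gngwf dvx hco fnl ausi xsuv lngxd zefh hxien hivbz aln jise
Hunk 7: at line 1 remove [gngwf,dvx] add [szxv] -> 12 lines: cuvzl szxv hco fnl ausi xsuv lngxd zefh hxien hivbz aln jise
Final line 10: hivbz

Answer: hivbz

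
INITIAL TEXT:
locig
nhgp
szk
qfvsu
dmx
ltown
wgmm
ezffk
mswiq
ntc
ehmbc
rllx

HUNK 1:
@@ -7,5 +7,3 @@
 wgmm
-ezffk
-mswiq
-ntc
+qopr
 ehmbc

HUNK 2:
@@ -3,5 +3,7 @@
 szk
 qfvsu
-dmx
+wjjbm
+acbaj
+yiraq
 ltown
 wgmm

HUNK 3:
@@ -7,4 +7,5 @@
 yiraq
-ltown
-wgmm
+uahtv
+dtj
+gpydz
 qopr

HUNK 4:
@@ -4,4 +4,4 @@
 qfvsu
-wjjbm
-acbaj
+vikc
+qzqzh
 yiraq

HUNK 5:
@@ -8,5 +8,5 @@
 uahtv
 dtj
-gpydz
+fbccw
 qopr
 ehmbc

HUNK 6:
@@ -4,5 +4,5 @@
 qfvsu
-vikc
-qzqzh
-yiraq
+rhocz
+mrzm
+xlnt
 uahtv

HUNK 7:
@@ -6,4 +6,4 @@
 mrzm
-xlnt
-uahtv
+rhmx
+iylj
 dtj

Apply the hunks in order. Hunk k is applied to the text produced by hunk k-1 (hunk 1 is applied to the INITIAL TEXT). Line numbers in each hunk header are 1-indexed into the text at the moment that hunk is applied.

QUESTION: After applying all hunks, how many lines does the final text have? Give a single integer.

Hunk 1: at line 7 remove [ezffk,mswiq,ntc] add [qopr] -> 10 lines: locig nhgp szk qfvsu dmx ltown wgmm qopr ehmbc rllx
Hunk 2: at line 3 remove [dmx] add [wjjbm,acbaj,yiraq] -> 12 lines: locig nhgp szk qfvsu wjjbm acbaj yiraq ltown wgmm qopr ehmbc rllx
Hunk 3: at line 7 remove [ltown,wgmm] add [uahtv,dtj,gpydz] -> 13 lines: locig nhgp szk qfvsu wjjbm acbaj yiraq uahtv dtj gpydz qopr ehmbc rllx
Hunk 4: at line 4 remove [wjjbm,acbaj] add [vikc,qzqzh] -> 13 lines: locig nhgp szk qfvsu vikc qzqzh yiraq uahtv dtj gpydz qopr ehmbc rllx
Hunk 5: at line 8 remove [gpydz] add [fbccw] -> 13 lines: locig nhgp szk qfvsu vikc qzqzh yiraq uahtv dtj fbccw qopr ehmbc rllx
Hunk 6: at line 4 remove [vikc,qzqzh,yiraq] add [rhocz,mrzm,xlnt] -> 13 lines: locig nhgp szk qfvsu rhocz mrzm xlnt uahtv dtj fbccw qopr ehmbc rllx
Hunk 7: at line 6 remove [xlnt,uahtv] add [rhmx,iylj] -> 13 lines: locig nhgp szk qfvsu rhocz mrzm rhmx iylj dtj fbccw qopr ehmbc rllx
Final line count: 13

Answer: 13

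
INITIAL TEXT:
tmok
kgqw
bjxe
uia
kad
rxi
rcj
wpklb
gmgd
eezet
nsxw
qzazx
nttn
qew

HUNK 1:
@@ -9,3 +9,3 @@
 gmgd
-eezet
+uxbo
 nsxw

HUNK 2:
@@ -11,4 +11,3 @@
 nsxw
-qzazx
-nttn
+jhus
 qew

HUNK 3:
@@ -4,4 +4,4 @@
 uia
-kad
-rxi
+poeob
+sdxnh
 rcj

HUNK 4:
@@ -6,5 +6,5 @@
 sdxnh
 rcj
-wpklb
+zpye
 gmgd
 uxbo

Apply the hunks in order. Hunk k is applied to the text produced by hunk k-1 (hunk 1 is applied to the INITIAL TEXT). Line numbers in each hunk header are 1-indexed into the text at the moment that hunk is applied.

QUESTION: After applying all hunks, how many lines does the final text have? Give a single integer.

Answer: 13

Derivation:
Hunk 1: at line 9 remove [eezet] add [uxbo] -> 14 lines: tmok kgqw bjxe uia kad rxi rcj wpklb gmgd uxbo nsxw qzazx nttn qew
Hunk 2: at line 11 remove [qzazx,nttn] add [jhus] -> 13 lines: tmok kgqw bjxe uia kad rxi rcj wpklb gmgd uxbo nsxw jhus qew
Hunk 3: at line 4 remove [kad,rxi] add [poeob,sdxnh] -> 13 lines: tmok kgqw bjxe uia poeob sdxnh rcj wpklb gmgd uxbo nsxw jhus qew
Hunk 4: at line 6 remove [wpklb] add [zpye] -> 13 lines: tmok kgqw bjxe uia poeob sdxnh rcj zpye gmgd uxbo nsxw jhus qew
Final line count: 13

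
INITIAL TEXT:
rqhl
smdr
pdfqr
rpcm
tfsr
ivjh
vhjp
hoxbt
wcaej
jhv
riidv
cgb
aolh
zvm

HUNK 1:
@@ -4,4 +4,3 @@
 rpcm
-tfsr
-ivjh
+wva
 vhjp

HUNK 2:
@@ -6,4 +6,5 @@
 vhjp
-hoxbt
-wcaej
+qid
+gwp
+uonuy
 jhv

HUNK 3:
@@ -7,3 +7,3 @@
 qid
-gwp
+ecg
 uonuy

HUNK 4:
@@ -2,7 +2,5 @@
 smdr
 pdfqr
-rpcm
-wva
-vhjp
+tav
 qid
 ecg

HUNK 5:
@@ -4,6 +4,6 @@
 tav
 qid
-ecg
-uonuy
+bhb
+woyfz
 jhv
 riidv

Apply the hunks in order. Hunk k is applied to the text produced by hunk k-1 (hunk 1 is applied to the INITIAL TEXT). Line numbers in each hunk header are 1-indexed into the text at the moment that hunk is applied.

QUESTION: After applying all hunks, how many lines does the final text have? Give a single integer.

Hunk 1: at line 4 remove [tfsr,ivjh] add [wva] -> 13 lines: rqhl smdr pdfqr rpcm wva vhjp hoxbt wcaej jhv riidv cgb aolh zvm
Hunk 2: at line 6 remove [hoxbt,wcaej] add [qid,gwp,uonuy] -> 14 lines: rqhl smdr pdfqr rpcm wva vhjp qid gwp uonuy jhv riidv cgb aolh zvm
Hunk 3: at line 7 remove [gwp] add [ecg] -> 14 lines: rqhl smdr pdfqr rpcm wva vhjp qid ecg uonuy jhv riidv cgb aolh zvm
Hunk 4: at line 2 remove [rpcm,wva,vhjp] add [tav] -> 12 lines: rqhl smdr pdfqr tav qid ecg uonuy jhv riidv cgb aolh zvm
Hunk 5: at line 4 remove [ecg,uonuy] add [bhb,woyfz] -> 12 lines: rqhl smdr pdfqr tav qid bhb woyfz jhv riidv cgb aolh zvm
Final line count: 12

Answer: 12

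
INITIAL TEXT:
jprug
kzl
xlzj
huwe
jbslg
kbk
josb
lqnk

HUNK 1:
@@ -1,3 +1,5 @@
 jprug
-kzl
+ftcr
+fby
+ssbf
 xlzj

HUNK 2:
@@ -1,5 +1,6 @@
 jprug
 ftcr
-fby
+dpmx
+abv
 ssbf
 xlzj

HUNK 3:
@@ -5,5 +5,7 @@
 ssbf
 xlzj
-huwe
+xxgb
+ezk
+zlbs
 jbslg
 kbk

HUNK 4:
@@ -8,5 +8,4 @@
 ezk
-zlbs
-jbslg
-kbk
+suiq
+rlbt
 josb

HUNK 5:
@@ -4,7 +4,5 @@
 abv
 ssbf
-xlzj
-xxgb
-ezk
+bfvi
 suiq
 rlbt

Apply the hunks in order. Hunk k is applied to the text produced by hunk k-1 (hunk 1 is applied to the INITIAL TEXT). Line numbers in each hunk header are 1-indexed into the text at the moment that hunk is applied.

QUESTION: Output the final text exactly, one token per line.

Answer: jprug
ftcr
dpmx
abv
ssbf
bfvi
suiq
rlbt
josb
lqnk

Derivation:
Hunk 1: at line 1 remove [kzl] add [ftcr,fby,ssbf] -> 10 lines: jprug ftcr fby ssbf xlzj huwe jbslg kbk josb lqnk
Hunk 2: at line 1 remove [fby] add [dpmx,abv] -> 11 lines: jprug ftcr dpmx abv ssbf xlzj huwe jbslg kbk josb lqnk
Hunk 3: at line 5 remove [huwe] add [xxgb,ezk,zlbs] -> 13 lines: jprug ftcr dpmx abv ssbf xlzj xxgb ezk zlbs jbslg kbk josb lqnk
Hunk 4: at line 8 remove [zlbs,jbslg,kbk] add [suiq,rlbt] -> 12 lines: jprug ftcr dpmx abv ssbf xlzj xxgb ezk suiq rlbt josb lqnk
Hunk 5: at line 4 remove [xlzj,xxgb,ezk] add [bfvi] -> 10 lines: jprug ftcr dpmx abv ssbf bfvi suiq rlbt josb lqnk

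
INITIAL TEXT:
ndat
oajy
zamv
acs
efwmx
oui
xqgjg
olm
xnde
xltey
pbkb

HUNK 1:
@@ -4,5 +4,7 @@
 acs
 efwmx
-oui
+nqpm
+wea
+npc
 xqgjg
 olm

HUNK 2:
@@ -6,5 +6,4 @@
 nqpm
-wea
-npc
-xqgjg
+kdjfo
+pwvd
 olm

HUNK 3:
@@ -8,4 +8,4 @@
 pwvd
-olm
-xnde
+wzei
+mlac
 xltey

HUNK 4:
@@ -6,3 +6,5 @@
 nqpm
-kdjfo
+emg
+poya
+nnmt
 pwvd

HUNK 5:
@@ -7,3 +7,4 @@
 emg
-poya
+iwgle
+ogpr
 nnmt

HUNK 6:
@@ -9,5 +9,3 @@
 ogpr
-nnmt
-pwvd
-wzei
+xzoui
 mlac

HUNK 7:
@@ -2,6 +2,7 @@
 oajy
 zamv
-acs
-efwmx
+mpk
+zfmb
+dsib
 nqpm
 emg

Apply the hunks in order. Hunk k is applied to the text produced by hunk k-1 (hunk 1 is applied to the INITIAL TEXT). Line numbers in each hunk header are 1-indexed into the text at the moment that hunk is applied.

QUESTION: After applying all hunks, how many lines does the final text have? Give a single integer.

Hunk 1: at line 4 remove [oui] add [nqpm,wea,npc] -> 13 lines: ndat oajy zamv acs efwmx nqpm wea npc xqgjg olm xnde xltey pbkb
Hunk 2: at line 6 remove [wea,npc,xqgjg] add [kdjfo,pwvd] -> 12 lines: ndat oajy zamv acs efwmx nqpm kdjfo pwvd olm xnde xltey pbkb
Hunk 3: at line 8 remove [olm,xnde] add [wzei,mlac] -> 12 lines: ndat oajy zamv acs efwmx nqpm kdjfo pwvd wzei mlac xltey pbkb
Hunk 4: at line 6 remove [kdjfo] add [emg,poya,nnmt] -> 14 lines: ndat oajy zamv acs efwmx nqpm emg poya nnmt pwvd wzei mlac xltey pbkb
Hunk 5: at line 7 remove [poya] add [iwgle,ogpr] -> 15 lines: ndat oajy zamv acs efwmx nqpm emg iwgle ogpr nnmt pwvd wzei mlac xltey pbkb
Hunk 6: at line 9 remove [nnmt,pwvd,wzei] add [xzoui] -> 13 lines: ndat oajy zamv acs efwmx nqpm emg iwgle ogpr xzoui mlac xltey pbkb
Hunk 7: at line 2 remove [acs,efwmx] add [mpk,zfmb,dsib] -> 14 lines: ndat oajy zamv mpk zfmb dsib nqpm emg iwgle ogpr xzoui mlac xltey pbkb
Final line count: 14

Answer: 14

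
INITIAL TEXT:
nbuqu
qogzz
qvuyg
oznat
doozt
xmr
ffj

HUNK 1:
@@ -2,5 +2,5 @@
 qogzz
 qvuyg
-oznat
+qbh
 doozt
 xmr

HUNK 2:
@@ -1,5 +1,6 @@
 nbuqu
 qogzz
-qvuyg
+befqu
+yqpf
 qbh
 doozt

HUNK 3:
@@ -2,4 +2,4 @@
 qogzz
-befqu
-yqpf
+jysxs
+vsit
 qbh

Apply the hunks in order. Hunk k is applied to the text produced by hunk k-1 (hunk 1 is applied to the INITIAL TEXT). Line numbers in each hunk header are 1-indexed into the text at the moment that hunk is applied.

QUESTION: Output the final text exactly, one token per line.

Hunk 1: at line 2 remove [oznat] add [qbh] -> 7 lines: nbuqu qogzz qvuyg qbh doozt xmr ffj
Hunk 2: at line 1 remove [qvuyg] add [befqu,yqpf] -> 8 lines: nbuqu qogzz befqu yqpf qbh doozt xmr ffj
Hunk 3: at line 2 remove [befqu,yqpf] add [jysxs,vsit] -> 8 lines: nbuqu qogzz jysxs vsit qbh doozt xmr ffj

Answer: nbuqu
qogzz
jysxs
vsit
qbh
doozt
xmr
ffj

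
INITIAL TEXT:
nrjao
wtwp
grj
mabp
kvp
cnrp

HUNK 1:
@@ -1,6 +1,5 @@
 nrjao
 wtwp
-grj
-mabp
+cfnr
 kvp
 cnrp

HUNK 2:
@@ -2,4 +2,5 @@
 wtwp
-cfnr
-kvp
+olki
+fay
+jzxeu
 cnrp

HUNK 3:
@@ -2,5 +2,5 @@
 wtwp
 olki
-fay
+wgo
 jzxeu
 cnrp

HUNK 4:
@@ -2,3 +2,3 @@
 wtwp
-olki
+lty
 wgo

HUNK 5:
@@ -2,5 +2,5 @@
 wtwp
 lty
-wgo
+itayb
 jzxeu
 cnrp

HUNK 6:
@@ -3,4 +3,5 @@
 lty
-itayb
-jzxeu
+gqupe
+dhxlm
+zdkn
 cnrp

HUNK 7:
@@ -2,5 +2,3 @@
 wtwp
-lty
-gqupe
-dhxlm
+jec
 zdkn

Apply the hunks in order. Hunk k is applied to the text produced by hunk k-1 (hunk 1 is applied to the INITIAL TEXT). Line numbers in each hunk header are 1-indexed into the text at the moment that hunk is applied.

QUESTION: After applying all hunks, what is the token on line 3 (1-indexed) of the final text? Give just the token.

Hunk 1: at line 1 remove [grj,mabp] add [cfnr] -> 5 lines: nrjao wtwp cfnr kvp cnrp
Hunk 2: at line 2 remove [cfnr,kvp] add [olki,fay,jzxeu] -> 6 lines: nrjao wtwp olki fay jzxeu cnrp
Hunk 3: at line 2 remove [fay] add [wgo] -> 6 lines: nrjao wtwp olki wgo jzxeu cnrp
Hunk 4: at line 2 remove [olki] add [lty] -> 6 lines: nrjao wtwp lty wgo jzxeu cnrp
Hunk 5: at line 2 remove [wgo] add [itayb] -> 6 lines: nrjao wtwp lty itayb jzxeu cnrp
Hunk 6: at line 3 remove [itayb,jzxeu] add [gqupe,dhxlm,zdkn] -> 7 lines: nrjao wtwp lty gqupe dhxlm zdkn cnrp
Hunk 7: at line 2 remove [lty,gqupe,dhxlm] add [jec] -> 5 lines: nrjao wtwp jec zdkn cnrp
Final line 3: jec

Answer: jec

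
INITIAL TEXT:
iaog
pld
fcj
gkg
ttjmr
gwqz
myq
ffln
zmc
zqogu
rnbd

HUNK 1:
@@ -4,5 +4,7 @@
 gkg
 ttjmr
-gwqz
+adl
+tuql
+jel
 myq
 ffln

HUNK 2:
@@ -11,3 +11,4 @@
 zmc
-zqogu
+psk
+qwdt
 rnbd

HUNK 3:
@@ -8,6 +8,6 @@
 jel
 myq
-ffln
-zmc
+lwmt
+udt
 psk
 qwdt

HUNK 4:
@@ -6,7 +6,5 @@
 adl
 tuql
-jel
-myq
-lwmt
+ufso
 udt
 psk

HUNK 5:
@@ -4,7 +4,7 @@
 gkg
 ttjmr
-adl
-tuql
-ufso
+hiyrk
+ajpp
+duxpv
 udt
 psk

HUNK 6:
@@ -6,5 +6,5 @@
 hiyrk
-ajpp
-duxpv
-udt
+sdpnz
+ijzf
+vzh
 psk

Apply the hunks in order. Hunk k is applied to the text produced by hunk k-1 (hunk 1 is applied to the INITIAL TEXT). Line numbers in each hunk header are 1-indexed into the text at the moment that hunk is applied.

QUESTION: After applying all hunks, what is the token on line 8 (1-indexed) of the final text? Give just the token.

Hunk 1: at line 4 remove [gwqz] add [adl,tuql,jel] -> 13 lines: iaog pld fcj gkg ttjmr adl tuql jel myq ffln zmc zqogu rnbd
Hunk 2: at line 11 remove [zqogu] add [psk,qwdt] -> 14 lines: iaog pld fcj gkg ttjmr adl tuql jel myq ffln zmc psk qwdt rnbd
Hunk 3: at line 8 remove [ffln,zmc] add [lwmt,udt] -> 14 lines: iaog pld fcj gkg ttjmr adl tuql jel myq lwmt udt psk qwdt rnbd
Hunk 4: at line 6 remove [jel,myq,lwmt] add [ufso] -> 12 lines: iaog pld fcj gkg ttjmr adl tuql ufso udt psk qwdt rnbd
Hunk 5: at line 4 remove [adl,tuql,ufso] add [hiyrk,ajpp,duxpv] -> 12 lines: iaog pld fcj gkg ttjmr hiyrk ajpp duxpv udt psk qwdt rnbd
Hunk 6: at line 6 remove [ajpp,duxpv,udt] add [sdpnz,ijzf,vzh] -> 12 lines: iaog pld fcj gkg ttjmr hiyrk sdpnz ijzf vzh psk qwdt rnbd
Final line 8: ijzf

Answer: ijzf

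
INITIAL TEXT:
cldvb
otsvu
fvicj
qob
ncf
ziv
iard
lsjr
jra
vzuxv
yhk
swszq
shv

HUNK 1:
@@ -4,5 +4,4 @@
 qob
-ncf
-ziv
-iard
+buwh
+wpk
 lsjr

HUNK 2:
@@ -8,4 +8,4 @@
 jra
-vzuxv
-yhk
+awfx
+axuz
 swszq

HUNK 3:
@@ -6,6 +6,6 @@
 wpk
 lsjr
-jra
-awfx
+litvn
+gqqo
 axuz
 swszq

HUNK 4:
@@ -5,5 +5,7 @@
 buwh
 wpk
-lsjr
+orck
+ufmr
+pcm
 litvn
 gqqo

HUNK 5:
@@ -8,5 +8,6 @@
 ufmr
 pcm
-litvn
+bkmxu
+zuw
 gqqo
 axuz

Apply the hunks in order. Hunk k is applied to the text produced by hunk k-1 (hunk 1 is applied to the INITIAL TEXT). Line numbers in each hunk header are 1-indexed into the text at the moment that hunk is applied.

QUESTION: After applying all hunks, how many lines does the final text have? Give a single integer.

Answer: 15

Derivation:
Hunk 1: at line 4 remove [ncf,ziv,iard] add [buwh,wpk] -> 12 lines: cldvb otsvu fvicj qob buwh wpk lsjr jra vzuxv yhk swszq shv
Hunk 2: at line 8 remove [vzuxv,yhk] add [awfx,axuz] -> 12 lines: cldvb otsvu fvicj qob buwh wpk lsjr jra awfx axuz swszq shv
Hunk 3: at line 6 remove [jra,awfx] add [litvn,gqqo] -> 12 lines: cldvb otsvu fvicj qob buwh wpk lsjr litvn gqqo axuz swszq shv
Hunk 4: at line 5 remove [lsjr] add [orck,ufmr,pcm] -> 14 lines: cldvb otsvu fvicj qob buwh wpk orck ufmr pcm litvn gqqo axuz swszq shv
Hunk 5: at line 8 remove [litvn] add [bkmxu,zuw] -> 15 lines: cldvb otsvu fvicj qob buwh wpk orck ufmr pcm bkmxu zuw gqqo axuz swszq shv
Final line count: 15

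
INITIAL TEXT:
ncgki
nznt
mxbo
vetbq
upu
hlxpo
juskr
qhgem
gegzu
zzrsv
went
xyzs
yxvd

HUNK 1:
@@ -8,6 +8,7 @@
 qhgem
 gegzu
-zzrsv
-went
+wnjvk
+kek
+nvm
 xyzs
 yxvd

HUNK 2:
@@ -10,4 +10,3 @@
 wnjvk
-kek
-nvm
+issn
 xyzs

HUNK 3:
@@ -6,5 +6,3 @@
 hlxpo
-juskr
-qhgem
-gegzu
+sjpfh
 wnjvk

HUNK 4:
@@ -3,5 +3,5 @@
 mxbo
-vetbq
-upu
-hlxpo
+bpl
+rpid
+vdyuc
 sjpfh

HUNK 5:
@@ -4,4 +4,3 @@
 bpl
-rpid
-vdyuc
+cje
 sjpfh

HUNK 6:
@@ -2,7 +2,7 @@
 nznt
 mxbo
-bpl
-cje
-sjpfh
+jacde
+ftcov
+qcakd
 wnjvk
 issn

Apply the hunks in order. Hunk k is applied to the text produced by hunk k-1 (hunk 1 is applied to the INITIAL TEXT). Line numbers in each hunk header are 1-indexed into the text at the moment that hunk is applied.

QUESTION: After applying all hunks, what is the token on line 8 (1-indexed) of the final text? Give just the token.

Hunk 1: at line 8 remove [zzrsv,went] add [wnjvk,kek,nvm] -> 14 lines: ncgki nznt mxbo vetbq upu hlxpo juskr qhgem gegzu wnjvk kek nvm xyzs yxvd
Hunk 2: at line 10 remove [kek,nvm] add [issn] -> 13 lines: ncgki nznt mxbo vetbq upu hlxpo juskr qhgem gegzu wnjvk issn xyzs yxvd
Hunk 3: at line 6 remove [juskr,qhgem,gegzu] add [sjpfh] -> 11 lines: ncgki nznt mxbo vetbq upu hlxpo sjpfh wnjvk issn xyzs yxvd
Hunk 4: at line 3 remove [vetbq,upu,hlxpo] add [bpl,rpid,vdyuc] -> 11 lines: ncgki nznt mxbo bpl rpid vdyuc sjpfh wnjvk issn xyzs yxvd
Hunk 5: at line 4 remove [rpid,vdyuc] add [cje] -> 10 lines: ncgki nznt mxbo bpl cje sjpfh wnjvk issn xyzs yxvd
Hunk 6: at line 2 remove [bpl,cje,sjpfh] add [jacde,ftcov,qcakd] -> 10 lines: ncgki nznt mxbo jacde ftcov qcakd wnjvk issn xyzs yxvd
Final line 8: issn

Answer: issn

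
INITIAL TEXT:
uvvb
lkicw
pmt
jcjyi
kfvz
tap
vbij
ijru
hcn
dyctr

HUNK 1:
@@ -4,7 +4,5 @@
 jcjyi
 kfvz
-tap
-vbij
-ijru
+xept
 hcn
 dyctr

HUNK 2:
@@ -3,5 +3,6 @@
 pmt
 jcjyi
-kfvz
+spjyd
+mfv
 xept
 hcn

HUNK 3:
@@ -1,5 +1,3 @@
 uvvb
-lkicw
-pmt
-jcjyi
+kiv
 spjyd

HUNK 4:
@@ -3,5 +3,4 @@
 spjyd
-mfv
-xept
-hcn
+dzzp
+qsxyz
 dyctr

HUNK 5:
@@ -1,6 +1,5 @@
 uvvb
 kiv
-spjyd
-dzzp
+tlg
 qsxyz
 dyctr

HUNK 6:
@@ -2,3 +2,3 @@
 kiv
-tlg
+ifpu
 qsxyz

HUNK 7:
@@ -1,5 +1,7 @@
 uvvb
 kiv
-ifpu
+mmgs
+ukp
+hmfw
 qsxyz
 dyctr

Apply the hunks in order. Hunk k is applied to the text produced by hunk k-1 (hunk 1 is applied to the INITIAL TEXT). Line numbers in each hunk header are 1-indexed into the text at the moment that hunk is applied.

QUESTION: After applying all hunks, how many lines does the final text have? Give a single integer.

Answer: 7

Derivation:
Hunk 1: at line 4 remove [tap,vbij,ijru] add [xept] -> 8 lines: uvvb lkicw pmt jcjyi kfvz xept hcn dyctr
Hunk 2: at line 3 remove [kfvz] add [spjyd,mfv] -> 9 lines: uvvb lkicw pmt jcjyi spjyd mfv xept hcn dyctr
Hunk 3: at line 1 remove [lkicw,pmt,jcjyi] add [kiv] -> 7 lines: uvvb kiv spjyd mfv xept hcn dyctr
Hunk 4: at line 3 remove [mfv,xept,hcn] add [dzzp,qsxyz] -> 6 lines: uvvb kiv spjyd dzzp qsxyz dyctr
Hunk 5: at line 1 remove [spjyd,dzzp] add [tlg] -> 5 lines: uvvb kiv tlg qsxyz dyctr
Hunk 6: at line 2 remove [tlg] add [ifpu] -> 5 lines: uvvb kiv ifpu qsxyz dyctr
Hunk 7: at line 1 remove [ifpu] add [mmgs,ukp,hmfw] -> 7 lines: uvvb kiv mmgs ukp hmfw qsxyz dyctr
Final line count: 7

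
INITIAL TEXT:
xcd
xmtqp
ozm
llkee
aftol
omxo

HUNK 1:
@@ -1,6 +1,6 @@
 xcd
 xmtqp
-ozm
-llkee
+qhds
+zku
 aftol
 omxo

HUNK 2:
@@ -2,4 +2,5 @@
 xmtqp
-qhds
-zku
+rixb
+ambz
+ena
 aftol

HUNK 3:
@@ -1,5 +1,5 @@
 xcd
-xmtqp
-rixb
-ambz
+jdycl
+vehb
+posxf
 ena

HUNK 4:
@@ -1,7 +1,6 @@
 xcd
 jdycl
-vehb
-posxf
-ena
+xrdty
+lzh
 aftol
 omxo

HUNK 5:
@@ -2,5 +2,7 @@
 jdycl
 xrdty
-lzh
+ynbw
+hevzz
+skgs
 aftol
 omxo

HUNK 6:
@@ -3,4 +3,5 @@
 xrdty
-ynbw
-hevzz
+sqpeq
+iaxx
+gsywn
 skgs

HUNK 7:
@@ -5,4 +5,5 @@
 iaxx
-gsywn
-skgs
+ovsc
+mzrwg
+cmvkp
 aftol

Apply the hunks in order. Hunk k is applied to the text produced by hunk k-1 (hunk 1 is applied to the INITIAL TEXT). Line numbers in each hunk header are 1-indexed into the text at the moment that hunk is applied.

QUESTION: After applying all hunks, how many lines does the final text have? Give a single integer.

Hunk 1: at line 1 remove [ozm,llkee] add [qhds,zku] -> 6 lines: xcd xmtqp qhds zku aftol omxo
Hunk 2: at line 2 remove [qhds,zku] add [rixb,ambz,ena] -> 7 lines: xcd xmtqp rixb ambz ena aftol omxo
Hunk 3: at line 1 remove [xmtqp,rixb,ambz] add [jdycl,vehb,posxf] -> 7 lines: xcd jdycl vehb posxf ena aftol omxo
Hunk 4: at line 1 remove [vehb,posxf,ena] add [xrdty,lzh] -> 6 lines: xcd jdycl xrdty lzh aftol omxo
Hunk 5: at line 2 remove [lzh] add [ynbw,hevzz,skgs] -> 8 lines: xcd jdycl xrdty ynbw hevzz skgs aftol omxo
Hunk 6: at line 3 remove [ynbw,hevzz] add [sqpeq,iaxx,gsywn] -> 9 lines: xcd jdycl xrdty sqpeq iaxx gsywn skgs aftol omxo
Hunk 7: at line 5 remove [gsywn,skgs] add [ovsc,mzrwg,cmvkp] -> 10 lines: xcd jdycl xrdty sqpeq iaxx ovsc mzrwg cmvkp aftol omxo
Final line count: 10

Answer: 10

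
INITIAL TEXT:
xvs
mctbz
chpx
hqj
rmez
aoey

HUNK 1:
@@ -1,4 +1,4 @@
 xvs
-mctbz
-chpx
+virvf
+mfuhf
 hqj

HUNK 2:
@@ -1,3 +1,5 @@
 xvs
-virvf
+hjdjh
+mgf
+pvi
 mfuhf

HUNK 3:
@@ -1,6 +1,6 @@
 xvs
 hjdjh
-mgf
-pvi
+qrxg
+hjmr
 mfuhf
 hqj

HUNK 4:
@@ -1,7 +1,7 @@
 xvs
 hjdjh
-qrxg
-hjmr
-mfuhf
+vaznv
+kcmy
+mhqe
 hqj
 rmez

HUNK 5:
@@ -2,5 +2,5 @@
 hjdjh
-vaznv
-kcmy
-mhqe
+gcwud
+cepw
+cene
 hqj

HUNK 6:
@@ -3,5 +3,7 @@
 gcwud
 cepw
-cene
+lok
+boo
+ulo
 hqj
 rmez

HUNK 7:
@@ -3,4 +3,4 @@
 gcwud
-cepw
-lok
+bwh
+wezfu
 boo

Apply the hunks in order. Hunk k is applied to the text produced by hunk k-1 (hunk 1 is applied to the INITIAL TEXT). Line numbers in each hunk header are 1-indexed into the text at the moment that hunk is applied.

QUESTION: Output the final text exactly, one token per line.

Answer: xvs
hjdjh
gcwud
bwh
wezfu
boo
ulo
hqj
rmez
aoey

Derivation:
Hunk 1: at line 1 remove [mctbz,chpx] add [virvf,mfuhf] -> 6 lines: xvs virvf mfuhf hqj rmez aoey
Hunk 2: at line 1 remove [virvf] add [hjdjh,mgf,pvi] -> 8 lines: xvs hjdjh mgf pvi mfuhf hqj rmez aoey
Hunk 3: at line 1 remove [mgf,pvi] add [qrxg,hjmr] -> 8 lines: xvs hjdjh qrxg hjmr mfuhf hqj rmez aoey
Hunk 4: at line 1 remove [qrxg,hjmr,mfuhf] add [vaznv,kcmy,mhqe] -> 8 lines: xvs hjdjh vaznv kcmy mhqe hqj rmez aoey
Hunk 5: at line 2 remove [vaznv,kcmy,mhqe] add [gcwud,cepw,cene] -> 8 lines: xvs hjdjh gcwud cepw cene hqj rmez aoey
Hunk 6: at line 3 remove [cene] add [lok,boo,ulo] -> 10 lines: xvs hjdjh gcwud cepw lok boo ulo hqj rmez aoey
Hunk 7: at line 3 remove [cepw,lok] add [bwh,wezfu] -> 10 lines: xvs hjdjh gcwud bwh wezfu boo ulo hqj rmez aoey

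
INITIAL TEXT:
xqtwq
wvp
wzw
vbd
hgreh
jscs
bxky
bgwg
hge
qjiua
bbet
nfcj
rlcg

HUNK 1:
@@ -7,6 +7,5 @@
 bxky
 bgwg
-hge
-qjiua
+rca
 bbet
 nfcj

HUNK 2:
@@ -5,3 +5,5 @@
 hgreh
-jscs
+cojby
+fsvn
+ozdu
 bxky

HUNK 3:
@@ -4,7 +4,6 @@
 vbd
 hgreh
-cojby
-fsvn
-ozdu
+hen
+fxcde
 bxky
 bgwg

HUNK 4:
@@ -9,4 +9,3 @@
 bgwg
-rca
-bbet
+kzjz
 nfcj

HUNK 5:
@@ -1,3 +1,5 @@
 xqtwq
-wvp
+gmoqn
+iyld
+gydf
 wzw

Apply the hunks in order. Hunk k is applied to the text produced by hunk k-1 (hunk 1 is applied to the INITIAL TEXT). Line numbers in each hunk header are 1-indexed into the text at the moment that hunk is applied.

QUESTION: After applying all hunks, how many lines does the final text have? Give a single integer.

Hunk 1: at line 7 remove [hge,qjiua] add [rca] -> 12 lines: xqtwq wvp wzw vbd hgreh jscs bxky bgwg rca bbet nfcj rlcg
Hunk 2: at line 5 remove [jscs] add [cojby,fsvn,ozdu] -> 14 lines: xqtwq wvp wzw vbd hgreh cojby fsvn ozdu bxky bgwg rca bbet nfcj rlcg
Hunk 3: at line 4 remove [cojby,fsvn,ozdu] add [hen,fxcde] -> 13 lines: xqtwq wvp wzw vbd hgreh hen fxcde bxky bgwg rca bbet nfcj rlcg
Hunk 4: at line 9 remove [rca,bbet] add [kzjz] -> 12 lines: xqtwq wvp wzw vbd hgreh hen fxcde bxky bgwg kzjz nfcj rlcg
Hunk 5: at line 1 remove [wvp] add [gmoqn,iyld,gydf] -> 14 lines: xqtwq gmoqn iyld gydf wzw vbd hgreh hen fxcde bxky bgwg kzjz nfcj rlcg
Final line count: 14

Answer: 14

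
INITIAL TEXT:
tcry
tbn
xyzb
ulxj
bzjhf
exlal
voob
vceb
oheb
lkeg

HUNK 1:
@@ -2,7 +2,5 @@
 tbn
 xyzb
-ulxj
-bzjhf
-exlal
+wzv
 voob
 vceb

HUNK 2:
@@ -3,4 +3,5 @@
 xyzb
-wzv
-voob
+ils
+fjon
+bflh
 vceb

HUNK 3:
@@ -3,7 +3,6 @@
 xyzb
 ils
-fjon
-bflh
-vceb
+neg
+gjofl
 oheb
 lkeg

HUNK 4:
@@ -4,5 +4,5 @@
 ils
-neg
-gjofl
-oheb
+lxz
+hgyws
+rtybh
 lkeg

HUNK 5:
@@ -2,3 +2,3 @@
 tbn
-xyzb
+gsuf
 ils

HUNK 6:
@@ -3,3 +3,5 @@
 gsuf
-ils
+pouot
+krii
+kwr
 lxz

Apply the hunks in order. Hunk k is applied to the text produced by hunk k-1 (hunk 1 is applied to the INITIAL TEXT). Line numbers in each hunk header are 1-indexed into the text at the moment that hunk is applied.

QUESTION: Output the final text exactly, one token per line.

Hunk 1: at line 2 remove [ulxj,bzjhf,exlal] add [wzv] -> 8 lines: tcry tbn xyzb wzv voob vceb oheb lkeg
Hunk 2: at line 3 remove [wzv,voob] add [ils,fjon,bflh] -> 9 lines: tcry tbn xyzb ils fjon bflh vceb oheb lkeg
Hunk 3: at line 3 remove [fjon,bflh,vceb] add [neg,gjofl] -> 8 lines: tcry tbn xyzb ils neg gjofl oheb lkeg
Hunk 4: at line 4 remove [neg,gjofl,oheb] add [lxz,hgyws,rtybh] -> 8 lines: tcry tbn xyzb ils lxz hgyws rtybh lkeg
Hunk 5: at line 2 remove [xyzb] add [gsuf] -> 8 lines: tcry tbn gsuf ils lxz hgyws rtybh lkeg
Hunk 6: at line 3 remove [ils] add [pouot,krii,kwr] -> 10 lines: tcry tbn gsuf pouot krii kwr lxz hgyws rtybh lkeg

Answer: tcry
tbn
gsuf
pouot
krii
kwr
lxz
hgyws
rtybh
lkeg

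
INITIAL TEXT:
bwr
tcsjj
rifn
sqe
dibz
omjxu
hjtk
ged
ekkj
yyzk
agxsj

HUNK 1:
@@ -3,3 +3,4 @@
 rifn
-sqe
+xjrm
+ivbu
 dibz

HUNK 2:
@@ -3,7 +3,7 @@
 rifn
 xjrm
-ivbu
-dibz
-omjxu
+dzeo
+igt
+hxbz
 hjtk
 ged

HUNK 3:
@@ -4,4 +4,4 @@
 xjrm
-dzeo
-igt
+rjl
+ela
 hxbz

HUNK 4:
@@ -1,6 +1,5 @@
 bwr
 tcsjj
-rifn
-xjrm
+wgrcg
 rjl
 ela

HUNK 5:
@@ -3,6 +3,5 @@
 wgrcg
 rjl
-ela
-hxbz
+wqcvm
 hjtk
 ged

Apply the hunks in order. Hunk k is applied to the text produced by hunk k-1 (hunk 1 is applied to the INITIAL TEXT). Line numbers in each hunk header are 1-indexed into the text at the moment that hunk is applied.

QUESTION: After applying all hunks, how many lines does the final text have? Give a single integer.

Hunk 1: at line 3 remove [sqe] add [xjrm,ivbu] -> 12 lines: bwr tcsjj rifn xjrm ivbu dibz omjxu hjtk ged ekkj yyzk agxsj
Hunk 2: at line 3 remove [ivbu,dibz,omjxu] add [dzeo,igt,hxbz] -> 12 lines: bwr tcsjj rifn xjrm dzeo igt hxbz hjtk ged ekkj yyzk agxsj
Hunk 3: at line 4 remove [dzeo,igt] add [rjl,ela] -> 12 lines: bwr tcsjj rifn xjrm rjl ela hxbz hjtk ged ekkj yyzk agxsj
Hunk 4: at line 1 remove [rifn,xjrm] add [wgrcg] -> 11 lines: bwr tcsjj wgrcg rjl ela hxbz hjtk ged ekkj yyzk agxsj
Hunk 5: at line 3 remove [ela,hxbz] add [wqcvm] -> 10 lines: bwr tcsjj wgrcg rjl wqcvm hjtk ged ekkj yyzk agxsj
Final line count: 10

Answer: 10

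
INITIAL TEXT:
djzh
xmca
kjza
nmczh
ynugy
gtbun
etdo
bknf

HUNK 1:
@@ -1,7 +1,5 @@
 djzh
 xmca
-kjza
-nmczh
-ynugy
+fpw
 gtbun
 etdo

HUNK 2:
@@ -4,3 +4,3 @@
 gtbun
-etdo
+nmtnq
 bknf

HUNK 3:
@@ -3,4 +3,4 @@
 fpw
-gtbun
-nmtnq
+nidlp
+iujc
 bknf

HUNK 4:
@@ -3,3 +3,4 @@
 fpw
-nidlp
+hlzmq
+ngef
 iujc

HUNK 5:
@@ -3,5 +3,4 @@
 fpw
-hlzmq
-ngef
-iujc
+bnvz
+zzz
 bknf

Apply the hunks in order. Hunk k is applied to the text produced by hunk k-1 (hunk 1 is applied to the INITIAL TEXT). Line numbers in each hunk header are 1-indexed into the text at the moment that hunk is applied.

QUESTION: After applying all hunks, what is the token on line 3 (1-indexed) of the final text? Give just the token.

Hunk 1: at line 1 remove [kjza,nmczh,ynugy] add [fpw] -> 6 lines: djzh xmca fpw gtbun etdo bknf
Hunk 2: at line 4 remove [etdo] add [nmtnq] -> 6 lines: djzh xmca fpw gtbun nmtnq bknf
Hunk 3: at line 3 remove [gtbun,nmtnq] add [nidlp,iujc] -> 6 lines: djzh xmca fpw nidlp iujc bknf
Hunk 4: at line 3 remove [nidlp] add [hlzmq,ngef] -> 7 lines: djzh xmca fpw hlzmq ngef iujc bknf
Hunk 5: at line 3 remove [hlzmq,ngef,iujc] add [bnvz,zzz] -> 6 lines: djzh xmca fpw bnvz zzz bknf
Final line 3: fpw

Answer: fpw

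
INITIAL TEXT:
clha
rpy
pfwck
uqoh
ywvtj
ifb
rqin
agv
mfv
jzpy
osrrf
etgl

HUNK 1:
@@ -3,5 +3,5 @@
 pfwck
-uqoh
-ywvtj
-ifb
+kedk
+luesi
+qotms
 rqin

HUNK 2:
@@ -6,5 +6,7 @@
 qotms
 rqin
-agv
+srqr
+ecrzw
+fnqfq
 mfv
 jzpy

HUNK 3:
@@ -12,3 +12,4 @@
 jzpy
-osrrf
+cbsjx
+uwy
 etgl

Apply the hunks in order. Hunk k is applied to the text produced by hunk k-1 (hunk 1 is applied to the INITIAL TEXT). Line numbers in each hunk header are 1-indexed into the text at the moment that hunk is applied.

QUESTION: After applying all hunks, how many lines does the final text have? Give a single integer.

Hunk 1: at line 3 remove [uqoh,ywvtj,ifb] add [kedk,luesi,qotms] -> 12 lines: clha rpy pfwck kedk luesi qotms rqin agv mfv jzpy osrrf etgl
Hunk 2: at line 6 remove [agv] add [srqr,ecrzw,fnqfq] -> 14 lines: clha rpy pfwck kedk luesi qotms rqin srqr ecrzw fnqfq mfv jzpy osrrf etgl
Hunk 3: at line 12 remove [osrrf] add [cbsjx,uwy] -> 15 lines: clha rpy pfwck kedk luesi qotms rqin srqr ecrzw fnqfq mfv jzpy cbsjx uwy etgl
Final line count: 15

Answer: 15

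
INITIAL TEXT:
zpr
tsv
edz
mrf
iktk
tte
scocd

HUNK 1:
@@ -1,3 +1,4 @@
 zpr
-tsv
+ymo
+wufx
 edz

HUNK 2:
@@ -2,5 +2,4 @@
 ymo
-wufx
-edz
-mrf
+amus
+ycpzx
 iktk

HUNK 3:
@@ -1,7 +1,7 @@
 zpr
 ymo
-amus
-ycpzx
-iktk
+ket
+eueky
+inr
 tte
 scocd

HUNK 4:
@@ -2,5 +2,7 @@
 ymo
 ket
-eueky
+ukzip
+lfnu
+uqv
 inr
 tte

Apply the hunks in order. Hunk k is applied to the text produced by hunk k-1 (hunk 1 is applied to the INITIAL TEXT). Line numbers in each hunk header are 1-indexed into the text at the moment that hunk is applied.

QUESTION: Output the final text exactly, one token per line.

Answer: zpr
ymo
ket
ukzip
lfnu
uqv
inr
tte
scocd

Derivation:
Hunk 1: at line 1 remove [tsv] add [ymo,wufx] -> 8 lines: zpr ymo wufx edz mrf iktk tte scocd
Hunk 2: at line 2 remove [wufx,edz,mrf] add [amus,ycpzx] -> 7 lines: zpr ymo amus ycpzx iktk tte scocd
Hunk 3: at line 1 remove [amus,ycpzx,iktk] add [ket,eueky,inr] -> 7 lines: zpr ymo ket eueky inr tte scocd
Hunk 4: at line 2 remove [eueky] add [ukzip,lfnu,uqv] -> 9 lines: zpr ymo ket ukzip lfnu uqv inr tte scocd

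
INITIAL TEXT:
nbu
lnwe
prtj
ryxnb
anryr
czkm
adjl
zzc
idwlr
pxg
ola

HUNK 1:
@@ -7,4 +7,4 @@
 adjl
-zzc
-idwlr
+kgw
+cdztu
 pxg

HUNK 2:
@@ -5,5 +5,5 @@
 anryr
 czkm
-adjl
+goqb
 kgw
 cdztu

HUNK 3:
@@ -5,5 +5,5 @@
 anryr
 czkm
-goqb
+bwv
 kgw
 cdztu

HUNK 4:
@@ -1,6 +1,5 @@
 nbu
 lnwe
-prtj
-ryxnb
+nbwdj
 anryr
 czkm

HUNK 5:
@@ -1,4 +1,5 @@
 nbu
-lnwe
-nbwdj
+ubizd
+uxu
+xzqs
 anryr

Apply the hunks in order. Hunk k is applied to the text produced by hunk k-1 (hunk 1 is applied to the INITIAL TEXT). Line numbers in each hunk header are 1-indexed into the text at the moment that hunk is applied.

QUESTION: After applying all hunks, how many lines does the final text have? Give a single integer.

Answer: 11

Derivation:
Hunk 1: at line 7 remove [zzc,idwlr] add [kgw,cdztu] -> 11 lines: nbu lnwe prtj ryxnb anryr czkm adjl kgw cdztu pxg ola
Hunk 2: at line 5 remove [adjl] add [goqb] -> 11 lines: nbu lnwe prtj ryxnb anryr czkm goqb kgw cdztu pxg ola
Hunk 3: at line 5 remove [goqb] add [bwv] -> 11 lines: nbu lnwe prtj ryxnb anryr czkm bwv kgw cdztu pxg ola
Hunk 4: at line 1 remove [prtj,ryxnb] add [nbwdj] -> 10 lines: nbu lnwe nbwdj anryr czkm bwv kgw cdztu pxg ola
Hunk 5: at line 1 remove [lnwe,nbwdj] add [ubizd,uxu,xzqs] -> 11 lines: nbu ubizd uxu xzqs anryr czkm bwv kgw cdztu pxg ola
Final line count: 11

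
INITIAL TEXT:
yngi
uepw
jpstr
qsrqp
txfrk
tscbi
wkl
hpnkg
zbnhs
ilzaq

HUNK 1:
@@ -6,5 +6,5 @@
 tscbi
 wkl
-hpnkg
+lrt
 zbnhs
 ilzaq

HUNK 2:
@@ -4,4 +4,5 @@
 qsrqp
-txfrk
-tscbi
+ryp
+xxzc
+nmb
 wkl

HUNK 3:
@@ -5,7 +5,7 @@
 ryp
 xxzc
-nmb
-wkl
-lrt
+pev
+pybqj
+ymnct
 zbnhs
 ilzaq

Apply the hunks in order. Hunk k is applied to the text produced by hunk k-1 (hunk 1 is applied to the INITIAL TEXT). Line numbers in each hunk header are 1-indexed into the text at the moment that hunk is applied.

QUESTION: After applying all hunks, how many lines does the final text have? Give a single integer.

Hunk 1: at line 6 remove [hpnkg] add [lrt] -> 10 lines: yngi uepw jpstr qsrqp txfrk tscbi wkl lrt zbnhs ilzaq
Hunk 2: at line 4 remove [txfrk,tscbi] add [ryp,xxzc,nmb] -> 11 lines: yngi uepw jpstr qsrqp ryp xxzc nmb wkl lrt zbnhs ilzaq
Hunk 3: at line 5 remove [nmb,wkl,lrt] add [pev,pybqj,ymnct] -> 11 lines: yngi uepw jpstr qsrqp ryp xxzc pev pybqj ymnct zbnhs ilzaq
Final line count: 11

Answer: 11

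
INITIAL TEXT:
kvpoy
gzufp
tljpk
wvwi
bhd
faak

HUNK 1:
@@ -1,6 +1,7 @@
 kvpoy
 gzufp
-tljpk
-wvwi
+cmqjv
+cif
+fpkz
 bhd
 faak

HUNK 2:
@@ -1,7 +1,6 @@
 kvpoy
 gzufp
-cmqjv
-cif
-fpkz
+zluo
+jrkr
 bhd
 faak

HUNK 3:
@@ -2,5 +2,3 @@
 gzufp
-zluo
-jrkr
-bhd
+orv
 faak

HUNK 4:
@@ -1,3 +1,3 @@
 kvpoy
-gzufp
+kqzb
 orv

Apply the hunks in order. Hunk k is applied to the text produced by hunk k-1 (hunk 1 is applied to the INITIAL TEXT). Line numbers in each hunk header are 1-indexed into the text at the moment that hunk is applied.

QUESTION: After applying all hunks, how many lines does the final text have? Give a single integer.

Answer: 4

Derivation:
Hunk 1: at line 1 remove [tljpk,wvwi] add [cmqjv,cif,fpkz] -> 7 lines: kvpoy gzufp cmqjv cif fpkz bhd faak
Hunk 2: at line 1 remove [cmqjv,cif,fpkz] add [zluo,jrkr] -> 6 lines: kvpoy gzufp zluo jrkr bhd faak
Hunk 3: at line 2 remove [zluo,jrkr,bhd] add [orv] -> 4 lines: kvpoy gzufp orv faak
Hunk 4: at line 1 remove [gzufp] add [kqzb] -> 4 lines: kvpoy kqzb orv faak
Final line count: 4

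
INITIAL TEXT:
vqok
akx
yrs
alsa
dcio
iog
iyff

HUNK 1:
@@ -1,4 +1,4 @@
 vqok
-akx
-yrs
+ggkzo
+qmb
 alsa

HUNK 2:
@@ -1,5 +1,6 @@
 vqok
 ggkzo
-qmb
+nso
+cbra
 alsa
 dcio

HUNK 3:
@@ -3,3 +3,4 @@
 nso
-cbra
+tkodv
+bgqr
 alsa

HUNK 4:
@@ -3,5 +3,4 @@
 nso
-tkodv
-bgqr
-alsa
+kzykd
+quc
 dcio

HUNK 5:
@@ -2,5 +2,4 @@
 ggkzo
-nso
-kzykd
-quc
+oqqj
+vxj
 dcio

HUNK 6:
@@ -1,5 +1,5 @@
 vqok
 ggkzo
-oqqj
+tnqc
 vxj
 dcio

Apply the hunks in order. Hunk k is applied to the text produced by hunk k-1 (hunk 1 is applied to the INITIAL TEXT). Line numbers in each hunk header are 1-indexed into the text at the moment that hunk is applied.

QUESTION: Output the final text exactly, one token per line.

Answer: vqok
ggkzo
tnqc
vxj
dcio
iog
iyff

Derivation:
Hunk 1: at line 1 remove [akx,yrs] add [ggkzo,qmb] -> 7 lines: vqok ggkzo qmb alsa dcio iog iyff
Hunk 2: at line 1 remove [qmb] add [nso,cbra] -> 8 lines: vqok ggkzo nso cbra alsa dcio iog iyff
Hunk 3: at line 3 remove [cbra] add [tkodv,bgqr] -> 9 lines: vqok ggkzo nso tkodv bgqr alsa dcio iog iyff
Hunk 4: at line 3 remove [tkodv,bgqr,alsa] add [kzykd,quc] -> 8 lines: vqok ggkzo nso kzykd quc dcio iog iyff
Hunk 5: at line 2 remove [nso,kzykd,quc] add [oqqj,vxj] -> 7 lines: vqok ggkzo oqqj vxj dcio iog iyff
Hunk 6: at line 1 remove [oqqj] add [tnqc] -> 7 lines: vqok ggkzo tnqc vxj dcio iog iyff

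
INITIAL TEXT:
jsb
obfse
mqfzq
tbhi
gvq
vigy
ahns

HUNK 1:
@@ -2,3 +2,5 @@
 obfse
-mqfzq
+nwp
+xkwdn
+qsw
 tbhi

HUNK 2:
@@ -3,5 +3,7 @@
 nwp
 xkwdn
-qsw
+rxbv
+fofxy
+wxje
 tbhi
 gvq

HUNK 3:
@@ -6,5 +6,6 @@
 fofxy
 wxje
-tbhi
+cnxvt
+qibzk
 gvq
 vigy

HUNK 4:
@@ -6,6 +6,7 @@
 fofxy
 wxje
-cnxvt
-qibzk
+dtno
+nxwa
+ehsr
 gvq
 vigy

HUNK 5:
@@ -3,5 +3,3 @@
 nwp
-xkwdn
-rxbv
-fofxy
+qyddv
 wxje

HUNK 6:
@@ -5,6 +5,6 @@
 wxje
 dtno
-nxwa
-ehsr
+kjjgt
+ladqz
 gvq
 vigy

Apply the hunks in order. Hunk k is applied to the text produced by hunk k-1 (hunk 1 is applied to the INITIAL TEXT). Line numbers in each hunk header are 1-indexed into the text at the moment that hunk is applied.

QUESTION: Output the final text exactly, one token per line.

Answer: jsb
obfse
nwp
qyddv
wxje
dtno
kjjgt
ladqz
gvq
vigy
ahns

Derivation:
Hunk 1: at line 2 remove [mqfzq] add [nwp,xkwdn,qsw] -> 9 lines: jsb obfse nwp xkwdn qsw tbhi gvq vigy ahns
Hunk 2: at line 3 remove [qsw] add [rxbv,fofxy,wxje] -> 11 lines: jsb obfse nwp xkwdn rxbv fofxy wxje tbhi gvq vigy ahns
Hunk 3: at line 6 remove [tbhi] add [cnxvt,qibzk] -> 12 lines: jsb obfse nwp xkwdn rxbv fofxy wxje cnxvt qibzk gvq vigy ahns
Hunk 4: at line 6 remove [cnxvt,qibzk] add [dtno,nxwa,ehsr] -> 13 lines: jsb obfse nwp xkwdn rxbv fofxy wxje dtno nxwa ehsr gvq vigy ahns
Hunk 5: at line 3 remove [xkwdn,rxbv,fofxy] add [qyddv] -> 11 lines: jsb obfse nwp qyddv wxje dtno nxwa ehsr gvq vigy ahns
Hunk 6: at line 5 remove [nxwa,ehsr] add [kjjgt,ladqz] -> 11 lines: jsb obfse nwp qyddv wxje dtno kjjgt ladqz gvq vigy ahns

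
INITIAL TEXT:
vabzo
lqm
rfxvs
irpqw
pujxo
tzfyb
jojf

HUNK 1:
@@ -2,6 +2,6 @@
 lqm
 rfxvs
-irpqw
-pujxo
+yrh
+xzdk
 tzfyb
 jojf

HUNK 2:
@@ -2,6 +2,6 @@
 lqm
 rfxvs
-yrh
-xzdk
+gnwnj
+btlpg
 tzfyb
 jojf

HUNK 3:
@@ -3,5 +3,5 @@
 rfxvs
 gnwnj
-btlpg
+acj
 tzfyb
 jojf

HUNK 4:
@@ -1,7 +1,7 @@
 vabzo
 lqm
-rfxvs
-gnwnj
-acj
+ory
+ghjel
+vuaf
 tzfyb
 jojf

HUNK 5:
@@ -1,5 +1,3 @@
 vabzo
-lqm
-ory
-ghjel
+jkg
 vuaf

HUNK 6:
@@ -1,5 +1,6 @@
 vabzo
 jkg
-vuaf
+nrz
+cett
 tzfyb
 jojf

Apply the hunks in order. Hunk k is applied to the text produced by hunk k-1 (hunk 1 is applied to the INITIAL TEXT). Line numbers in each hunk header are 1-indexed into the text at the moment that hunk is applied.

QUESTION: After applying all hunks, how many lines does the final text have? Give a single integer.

Hunk 1: at line 2 remove [irpqw,pujxo] add [yrh,xzdk] -> 7 lines: vabzo lqm rfxvs yrh xzdk tzfyb jojf
Hunk 2: at line 2 remove [yrh,xzdk] add [gnwnj,btlpg] -> 7 lines: vabzo lqm rfxvs gnwnj btlpg tzfyb jojf
Hunk 3: at line 3 remove [btlpg] add [acj] -> 7 lines: vabzo lqm rfxvs gnwnj acj tzfyb jojf
Hunk 4: at line 1 remove [rfxvs,gnwnj,acj] add [ory,ghjel,vuaf] -> 7 lines: vabzo lqm ory ghjel vuaf tzfyb jojf
Hunk 5: at line 1 remove [lqm,ory,ghjel] add [jkg] -> 5 lines: vabzo jkg vuaf tzfyb jojf
Hunk 6: at line 1 remove [vuaf] add [nrz,cett] -> 6 lines: vabzo jkg nrz cett tzfyb jojf
Final line count: 6

Answer: 6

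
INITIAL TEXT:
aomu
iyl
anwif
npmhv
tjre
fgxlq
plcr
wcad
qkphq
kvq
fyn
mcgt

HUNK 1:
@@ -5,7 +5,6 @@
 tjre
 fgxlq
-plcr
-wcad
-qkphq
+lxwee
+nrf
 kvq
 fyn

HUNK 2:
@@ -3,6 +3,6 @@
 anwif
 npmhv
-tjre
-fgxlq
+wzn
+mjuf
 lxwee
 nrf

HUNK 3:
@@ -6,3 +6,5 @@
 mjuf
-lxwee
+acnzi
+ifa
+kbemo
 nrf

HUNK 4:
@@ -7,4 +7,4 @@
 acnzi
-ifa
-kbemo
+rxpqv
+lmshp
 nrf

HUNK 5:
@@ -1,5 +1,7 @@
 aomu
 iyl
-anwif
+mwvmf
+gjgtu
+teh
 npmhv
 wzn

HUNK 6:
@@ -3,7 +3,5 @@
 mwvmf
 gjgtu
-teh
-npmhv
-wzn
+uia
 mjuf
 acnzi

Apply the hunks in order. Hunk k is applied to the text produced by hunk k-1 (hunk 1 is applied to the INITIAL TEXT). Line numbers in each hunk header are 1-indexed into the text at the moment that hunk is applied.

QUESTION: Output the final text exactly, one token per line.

Answer: aomu
iyl
mwvmf
gjgtu
uia
mjuf
acnzi
rxpqv
lmshp
nrf
kvq
fyn
mcgt

Derivation:
Hunk 1: at line 5 remove [plcr,wcad,qkphq] add [lxwee,nrf] -> 11 lines: aomu iyl anwif npmhv tjre fgxlq lxwee nrf kvq fyn mcgt
Hunk 2: at line 3 remove [tjre,fgxlq] add [wzn,mjuf] -> 11 lines: aomu iyl anwif npmhv wzn mjuf lxwee nrf kvq fyn mcgt
Hunk 3: at line 6 remove [lxwee] add [acnzi,ifa,kbemo] -> 13 lines: aomu iyl anwif npmhv wzn mjuf acnzi ifa kbemo nrf kvq fyn mcgt
Hunk 4: at line 7 remove [ifa,kbemo] add [rxpqv,lmshp] -> 13 lines: aomu iyl anwif npmhv wzn mjuf acnzi rxpqv lmshp nrf kvq fyn mcgt
Hunk 5: at line 1 remove [anwif] add [mwvmf,gjgtu,teh] -> 15 lines: aomu iyl mwvmf gjgtu teh npmhv wzn mjuf acnzi rxpqv lmshp nrf kvq fyn mcgt
Hunk 6: at line 3 remove [teh,npmhv,wzn] add [uia] -> 13 lines: aomu iyl mwvmf gjgtu uia mjuf acnzi rxpqv lmshp nrf kvq fyn mcgt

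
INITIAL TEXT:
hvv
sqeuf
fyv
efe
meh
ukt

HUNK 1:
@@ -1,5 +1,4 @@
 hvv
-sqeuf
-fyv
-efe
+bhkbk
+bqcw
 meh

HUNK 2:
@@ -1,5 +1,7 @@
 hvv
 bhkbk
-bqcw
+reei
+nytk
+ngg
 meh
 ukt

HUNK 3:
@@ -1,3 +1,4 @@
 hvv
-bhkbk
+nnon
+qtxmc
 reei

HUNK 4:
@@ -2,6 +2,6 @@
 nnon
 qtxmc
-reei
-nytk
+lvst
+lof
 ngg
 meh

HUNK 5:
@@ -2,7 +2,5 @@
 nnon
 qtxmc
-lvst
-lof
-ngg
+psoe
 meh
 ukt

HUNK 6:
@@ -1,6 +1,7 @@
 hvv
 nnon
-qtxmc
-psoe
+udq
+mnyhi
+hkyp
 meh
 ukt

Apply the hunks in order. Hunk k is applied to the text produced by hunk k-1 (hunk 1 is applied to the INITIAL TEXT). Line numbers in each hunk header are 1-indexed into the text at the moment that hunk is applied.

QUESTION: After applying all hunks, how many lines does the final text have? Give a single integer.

Hunk 1: at line 1 remove [sqeuf,fyv,efe] add [bhkbk,bqcw] -> 5 lines: hvv bhkbk bqcw meh ukt
Hunk 2: at line 1 remove [bqcw] add [reei,nytk,ngg] -> 7 lines: hvv bhkbk reei nytk ngg meh ukt
Hunk 3: at line 1 remove [bhkbk] add [nnon,qtxmc] -> 8 lines: hvv nnon qtxmc reei nytk ngg meh ukt
Hunk 4: at line 2 remove [reei,nytk] add [lvst,lof] -> 8 lines: hvv nnon qtxmc lvst lof ngg meh ukt
Hunk 5: at line 2 remove [lvst,lof,ngg] add [psoe] -> 6 lines: hvv nnon qtxmc psoe meh ukt
Hunk 6: at line 1 remove [qtxmc,psoe] add [udq,mnyhi,hkyp] -> 7 lines: hvv nnon udq mnyhi hkyp meh ukt
Final line count: 7

Answer: 7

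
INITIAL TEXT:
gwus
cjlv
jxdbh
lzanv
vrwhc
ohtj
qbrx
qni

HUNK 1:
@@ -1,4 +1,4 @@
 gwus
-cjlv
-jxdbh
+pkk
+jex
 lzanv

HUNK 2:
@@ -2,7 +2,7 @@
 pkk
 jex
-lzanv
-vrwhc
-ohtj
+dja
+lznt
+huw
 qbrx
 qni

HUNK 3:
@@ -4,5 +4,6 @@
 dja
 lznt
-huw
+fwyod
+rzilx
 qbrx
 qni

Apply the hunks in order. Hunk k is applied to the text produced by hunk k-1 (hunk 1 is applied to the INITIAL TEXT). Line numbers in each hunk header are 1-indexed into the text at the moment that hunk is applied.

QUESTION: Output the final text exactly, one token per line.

Answer: gwus
pkk
jex
dja
lznt
fwyod
rzilx
qbrx
qni

Derivation:
Hunk 1: at line 1 remove [cjlv,jxdbh] add [pkk,jex] -> 8 lines: gwus pkk jex lzanv vrwhc ohtj qbrx qni
Hunk 2: at line 2 remove [lzanv,vrwhc,ohtj] add [dja,lznt,huw] -> 8 lines: gwus pkk jex dja lznt huw qbrx qni
Hunk 3: at line 4 remove [huw] add [fwyod,rzilx] -> 9 lines: gwus pkk jex dja lznt fwyod rzilx qbrx qni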